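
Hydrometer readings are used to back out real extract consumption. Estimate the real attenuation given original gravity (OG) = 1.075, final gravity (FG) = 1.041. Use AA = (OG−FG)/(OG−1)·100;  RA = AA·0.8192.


AA = (1.075 − 1.041)/(1.075 − 1)·100 = 45.3333
RA = 45.3333·0.8192

37.1371 %


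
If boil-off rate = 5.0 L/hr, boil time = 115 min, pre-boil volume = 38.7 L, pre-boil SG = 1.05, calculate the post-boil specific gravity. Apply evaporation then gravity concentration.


V_post = V_pre − rate·(t/60);  SG_post = 1 + (SG_pre−1)·V_pre/V_post
V_post = 38.7 − 5.0·(115/60) = 29.1167
SG_post = 1 + (1.05 − 1)·38.7/29.1167

1.0665


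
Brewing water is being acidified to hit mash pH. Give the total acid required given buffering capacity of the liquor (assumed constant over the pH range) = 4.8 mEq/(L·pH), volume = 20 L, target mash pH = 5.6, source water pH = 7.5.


acid = buffering capacity · (pH_source − pH_target) · V
acid = 4.8 · (7.5 − 5.6) · 20

182.4000 mEq


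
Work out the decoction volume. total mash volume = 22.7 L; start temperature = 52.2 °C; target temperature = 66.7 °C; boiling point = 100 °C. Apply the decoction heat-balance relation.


V_dec = V_total·(T_target − T_start)/(T_boil − T_start)
V_dec = 22.7·(66.7 − 52.2)/(100 − 52.2)

6.8860 L


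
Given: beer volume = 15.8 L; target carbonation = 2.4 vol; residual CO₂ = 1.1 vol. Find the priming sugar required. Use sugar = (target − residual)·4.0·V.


sugar = (2.4 − 1.1)·4.0·15.8

82.1600 g


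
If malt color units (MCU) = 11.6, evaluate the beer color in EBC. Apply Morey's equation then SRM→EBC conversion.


SRM = 1.4922·MCU^0.6859;  EBC = SRM·1.97
SRM = 1.4922·11.6^0.6859 = 8.0157
EBC = 8.0157·1.97

15.7908 EBC


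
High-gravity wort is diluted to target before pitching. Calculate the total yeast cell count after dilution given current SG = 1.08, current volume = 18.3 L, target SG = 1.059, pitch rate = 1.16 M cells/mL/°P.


V_w = V·((SG_c−1)/(SG_t−1)−1);  °P = 259 − 259/SG_t;  cells = rate·(V+V_w)·°P
V_w = 18.3·((1.08−1)/(1.059−1)−1) = 6.5136
V_final = 18.3 + 6.5136 = 24.8136
°P = 259 − 259/1.059 = 14.4297
cells = 1.16·24.8136·14.4297

415.3392 billion cells


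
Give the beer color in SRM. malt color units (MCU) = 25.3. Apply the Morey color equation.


SRM = 1.4922 · MCU^0.6859
SRM = 1.4922 · 25.3^0.6859

13.6845 SRM


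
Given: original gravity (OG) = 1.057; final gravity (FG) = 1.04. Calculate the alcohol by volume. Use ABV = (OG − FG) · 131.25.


ABV = (1.057 − 1.04) · 131.25

2.2312 % ABV


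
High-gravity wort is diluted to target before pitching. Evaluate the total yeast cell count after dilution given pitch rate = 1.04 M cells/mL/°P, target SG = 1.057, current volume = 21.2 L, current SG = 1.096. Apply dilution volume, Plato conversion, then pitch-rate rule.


V_w = V·((SG_c−1)/(SG_t−1)−1);  °P = 259 − 259/SG_t;  cells = rate·(V+V_w)·°P
V_w = 21.2·((1.096−1)/(1.057−1)−1) = 14.5053
V_final = 21.2 + 14.5053 = 35.7053
°P = 259 − 259/1.057 = 13.9669
cells = 1.04·35.7053·13.9669

518.6390 billion cells


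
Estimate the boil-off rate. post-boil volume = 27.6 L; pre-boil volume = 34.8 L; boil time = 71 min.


rate = (V_pre − V_post) / (t_min/60)
rate = (34.8 − 27.6) / (71/60)

6.0845 L/hr


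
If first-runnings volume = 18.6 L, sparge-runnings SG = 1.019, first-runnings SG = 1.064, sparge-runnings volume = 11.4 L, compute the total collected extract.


total = Σ (SG_i − 1)·1000·V_i
first = (1.064 − 1)·1000·18.6 = 1190.4000
sparge = (1.019 − 1)·1000·11.4 = 216.6000
total = 1190.4000 + 216.6000

1407.0000 gravity·L


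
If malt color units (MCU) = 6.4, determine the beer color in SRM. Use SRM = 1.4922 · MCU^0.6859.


SRM = 1.4922 · 6.4^0.6859

5.3307 SRM


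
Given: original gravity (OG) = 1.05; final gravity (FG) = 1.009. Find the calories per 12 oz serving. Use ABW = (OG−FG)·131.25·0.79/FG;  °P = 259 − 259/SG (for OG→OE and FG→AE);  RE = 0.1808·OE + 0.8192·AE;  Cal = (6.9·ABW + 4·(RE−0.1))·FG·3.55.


ABW = (1.05 − 1.009)·131.25·0.79/1.009 = 4.2133
OE = 259 − 259/1.05 = 12.3333 °P
AE = 259 − 259/1.009 = 2.3102 °P
RE = 0.1808·12.3333 + 0.8192·2.3102 = 4.1224 °P
Cal = (6.9·4.2133 + 4·(4.1224−0.1))·1.009·3.55

161.7648 kcal


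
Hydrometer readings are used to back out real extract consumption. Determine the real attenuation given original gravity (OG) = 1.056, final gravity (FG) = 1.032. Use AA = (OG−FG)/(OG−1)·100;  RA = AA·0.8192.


AA = (1.056 − 1.032)/(1.056 − 1)·100 = 42.8571
RA = 42.8571·0.8192

35.1086 %


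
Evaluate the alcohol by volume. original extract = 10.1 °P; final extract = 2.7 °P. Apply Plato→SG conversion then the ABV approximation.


SG = 259/(259 − P);  ABV = (OG − FG)·131.25
OG = 259/(259 − 10.1) = 1.0406
FG = 259/(259 − 2.7) = 1.0105
ABV = (1.0406 − 1.0105)·131.25

3.9433 % ABV


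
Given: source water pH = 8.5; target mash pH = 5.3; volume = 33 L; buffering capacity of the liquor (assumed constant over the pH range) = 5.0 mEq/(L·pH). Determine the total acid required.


acid = buffering capacity · (pH_source − pH_target) · V
acid = 5.0 · (8.5 − 5.3) · 33

528.0000 mEq


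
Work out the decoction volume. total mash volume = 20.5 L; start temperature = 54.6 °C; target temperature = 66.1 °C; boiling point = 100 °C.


V_dec = V_total·(T_target − T_start)/(T_boil − T_start)
V_dec = 20.5·(66.1 − 54.6)/(100 − 54.6)

5.1927 L


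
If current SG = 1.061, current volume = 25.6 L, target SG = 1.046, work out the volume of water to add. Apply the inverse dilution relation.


V_water = V·((SG_curr − 1)/(SG_target − 1) − 1)
V_water = 25.6·((1.061 − 1)/(1.046 − 1) − 1)

8.3478 L


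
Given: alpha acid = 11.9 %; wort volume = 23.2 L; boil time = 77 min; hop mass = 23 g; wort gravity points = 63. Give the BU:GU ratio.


U = 1.65·0.000125^(GP/1000)·(1−e^(−0.04t))/4.15;  IBU = (α/100)·m·U·1000/V;  BU:GU = IBU/GP
U = 1.65·0.000125^(63/1000)·(1−e^(−0.04·77))/4.15 = 0.2153
IBU = (11.9/100)·23·0.2153·1000/23.2 = 25.4036
BU:GU = 25.4036/63

0.4032


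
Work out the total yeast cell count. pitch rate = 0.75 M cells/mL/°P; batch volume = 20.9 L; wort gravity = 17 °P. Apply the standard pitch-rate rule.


cells (billions) = rate · V_L · °P
cells = 0.75 · 20.9 · 17

266.4750 billion cells


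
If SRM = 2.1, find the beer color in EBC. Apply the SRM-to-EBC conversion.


EBC = SRM · 1.97
EBC = 2.1 · 1.97

4.1370 EBC


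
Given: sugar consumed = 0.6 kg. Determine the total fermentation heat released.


Q = m_sugar · 590 kJ/kg
Q = 0.6 · 590

354.0000 kJ


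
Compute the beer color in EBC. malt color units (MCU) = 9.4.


SRM = 1.4922·MCU^0.6859;  EBC = SRM·1.97
SRM = 1.4922·9.4^0.6859 = 6.9390
EBC = 6.9390·1.97

13.6698 EBC


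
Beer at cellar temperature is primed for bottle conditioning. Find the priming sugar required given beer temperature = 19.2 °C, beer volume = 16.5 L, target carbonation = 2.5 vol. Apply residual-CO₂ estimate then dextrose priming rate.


residual = 14.695·(0.01821 + 0.09011·e^(−0.04·T));  sugar = (target − residual)·4.0·V
residual = 14.695·(0.01821 + 0.09011·e^(−0.04·19.2)) = 0.8819
sugar = (2.5 − 0.8819)·4.0·16.5

106.7926 g


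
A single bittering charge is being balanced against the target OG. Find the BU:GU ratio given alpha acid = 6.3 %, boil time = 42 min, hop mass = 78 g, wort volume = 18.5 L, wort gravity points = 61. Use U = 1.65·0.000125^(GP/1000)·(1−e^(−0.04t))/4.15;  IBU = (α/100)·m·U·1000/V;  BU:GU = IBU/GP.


U = 1.65·0.000125^(61/1000)·(1−e^(−0.04·42))/4.15 = 0.1870
IBU = (6.3/100)·78·0.1870·1000/18.5 = 49.6633
BU:GU = 49.6633/61

0.8142


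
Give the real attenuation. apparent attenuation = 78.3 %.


RA = AA · 0.8192
RA = 78.3 · 0.8192

64.1434 %


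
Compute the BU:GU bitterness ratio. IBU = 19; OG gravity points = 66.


BU:GU = IBU / OG_points
BU:GU = 19 / 66

0.2879


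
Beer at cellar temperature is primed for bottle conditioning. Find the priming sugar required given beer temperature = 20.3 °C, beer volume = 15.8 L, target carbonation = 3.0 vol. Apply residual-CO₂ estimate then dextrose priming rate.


residual = 14.695·(0.01821 + 0.09011·e^(−0.04·T));  sugar = (target − residual)·4.0·V
residual = 14.695·(0.01821 + 0.09011·e^(−0.04·20.3)) = 0.8555
sugar = (3.0 − 0.8555)·4.0·15.8

135.5333 g


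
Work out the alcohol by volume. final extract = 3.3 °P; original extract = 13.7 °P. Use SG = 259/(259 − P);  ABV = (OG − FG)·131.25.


OG = 259/(259 − 13.7) = 1.0558
FG = 259/(259 − 3.3) = 1.0129
ABV = (1.0558 − 1.0129)·131.25

5.6364 % ABV


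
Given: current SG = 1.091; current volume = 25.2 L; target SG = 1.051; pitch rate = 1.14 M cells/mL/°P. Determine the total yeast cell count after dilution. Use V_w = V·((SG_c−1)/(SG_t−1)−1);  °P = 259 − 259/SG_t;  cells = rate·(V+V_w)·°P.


V_w = 25.2·((1.091−1)/(1.051−1)−1) = 19.7647
V_final = 25.2 + 19.7647 = 44.9647
°P = 259 − 259/1.051 = 12.5680
cells = 1.14·44.9647·12.5680

644.2343 billion cells


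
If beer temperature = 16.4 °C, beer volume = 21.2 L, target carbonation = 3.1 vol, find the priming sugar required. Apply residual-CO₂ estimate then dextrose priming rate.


residual = 14.695·(0.01821 + 0.09011·e^(−0.04·T));  sugar = (target − residual)·4.0·V
residual = 14.695·(0.01821 + 0.09011·e^(−0.04·16.4)) = 0.9547
sugar = (3.1 − 0.9547)·4.0·21.2

181.9184 g


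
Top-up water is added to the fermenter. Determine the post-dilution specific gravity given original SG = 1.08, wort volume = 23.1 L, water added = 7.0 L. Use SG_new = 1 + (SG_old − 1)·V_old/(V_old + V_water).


pts = (1.08 − 1)·1000·23.1/(23.1 + 7.0) = 61.3953
SG_new = 1 + 61.3953/1000

1.0614


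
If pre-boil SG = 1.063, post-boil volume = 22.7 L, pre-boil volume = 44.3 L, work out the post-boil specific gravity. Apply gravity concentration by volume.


SG_post = 1 + (SG_pre − 1)·V_pre/V_post
pts_pre = (1.063 − 1)·1000 = 63.0000
pts_post = 63.0000·44.3/22.7 = 122.9471
SG_post = 1 + 122.9471/1000

1.1229


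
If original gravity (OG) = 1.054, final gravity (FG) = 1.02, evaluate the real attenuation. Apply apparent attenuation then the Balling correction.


AA = (OG−FG)/(OG−1)·100;  RA = AA·0.8192
AA = (1.054 − 1.02)/(1.054 − 1)·100 = 62.9630
RA = 62.9630·0.8192

51.5793 %


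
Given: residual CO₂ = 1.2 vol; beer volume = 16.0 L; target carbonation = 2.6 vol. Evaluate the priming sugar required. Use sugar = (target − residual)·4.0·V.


sugar = (2.6 − 1.2)·4.0·16.0

89.6000 g


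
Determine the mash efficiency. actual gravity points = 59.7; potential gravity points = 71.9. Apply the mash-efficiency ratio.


efficiency = actual / potential × 100
efficiency = 59.7 / 71.9 × 100

83.0320 %


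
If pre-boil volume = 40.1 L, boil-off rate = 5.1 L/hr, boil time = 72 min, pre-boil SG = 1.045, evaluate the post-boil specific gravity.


V_post = V_pre − rate·(t/60);  SG_post = 1 + (SG_pre−1)·V_pre/V_post
V_post = 40.1 − 5.1·(72/60) = 33.9800
SG_post = 1 + (1.045 − 1)·40.1/33.9800

1.0531


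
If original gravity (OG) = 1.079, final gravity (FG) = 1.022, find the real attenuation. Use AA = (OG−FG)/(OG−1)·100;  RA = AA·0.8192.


AA = (1.079 − 1.022)/(1.079 − 1)·100 = 72.1519
RA = 72.1519·0.8192

59.1068 %


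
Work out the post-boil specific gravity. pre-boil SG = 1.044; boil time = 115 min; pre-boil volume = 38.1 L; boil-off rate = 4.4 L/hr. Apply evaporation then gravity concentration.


V_post = V_pre − rate·(t/60);  SG_post = 1 + (SG_pre−1)·V_pre/V_post
V_post = 38.1 − 4.4·(115/60) = 29.6667
SG_post = 1 + (1.044 − 1)·38.1/29.6667

1.0565


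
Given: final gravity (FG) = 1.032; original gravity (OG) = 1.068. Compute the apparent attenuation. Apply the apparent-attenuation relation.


AA = (OG − FG)/(OG − 1) · 100
AA = (1.068 − 1.032)/(1.068 − 1) · 100

52.9412 %


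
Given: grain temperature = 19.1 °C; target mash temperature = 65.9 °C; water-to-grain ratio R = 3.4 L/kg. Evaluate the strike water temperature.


T_strike = (0.41/R)·(T_mash − T_grain) + T_mash
T_strike = (0.41/3.4)·(65.9 − 19.1) + 65.9

71.5435 °C


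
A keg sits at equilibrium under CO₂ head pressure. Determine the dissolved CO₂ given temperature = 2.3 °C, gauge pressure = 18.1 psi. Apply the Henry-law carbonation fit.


vols = (P + 14.695)·(0.01821 + 0.09011·e^(−0.04·T))
vols = (18.1 + 14.695)·(0.01821 + 0.09011·e^(−0.04·2.3))

3.2926 volumes


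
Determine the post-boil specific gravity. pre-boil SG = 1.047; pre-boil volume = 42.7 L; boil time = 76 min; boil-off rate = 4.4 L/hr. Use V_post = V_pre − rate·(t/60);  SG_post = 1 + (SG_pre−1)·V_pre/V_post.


V_post = 42.7 − 4.4·(76/60) = 37.1267
SG_post = 1 + (1.047 − 1)·42.7/37.1267

1.0541


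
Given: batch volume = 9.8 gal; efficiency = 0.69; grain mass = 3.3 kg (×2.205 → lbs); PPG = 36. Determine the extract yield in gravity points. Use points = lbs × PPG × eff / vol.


lbs = 3.3 × 2.205 = 7.2765
points = 7.2765 × 36 × 0.69 / 9.8

18.4437 points


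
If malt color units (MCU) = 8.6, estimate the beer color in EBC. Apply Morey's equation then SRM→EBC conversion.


SRM = 1.4922·MCU^0.6859;  EBC = SRM·1.97
SRM = 1.4922·8.6^0.6859 = 6.5283
EBC = 6.5283·1.97

12.8607 EBC


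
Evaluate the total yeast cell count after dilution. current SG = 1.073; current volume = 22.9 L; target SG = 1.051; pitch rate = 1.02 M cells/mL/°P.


V_w = V·((SG_c−1)/(SG_t−1)−1);  °P = 259 − 259/SG_t;  cells = rate·(V+V_w)·°P
V_w = 22.9·((1.073−1)/(1.051−1)−1) = 9.8784
V_final = 22.9 + 9.8784 = 32.7784
°P = 259 − 259/1.051 = 12.5680
cells = 1.02·32.7784·12.5680

420.1995 billion cells


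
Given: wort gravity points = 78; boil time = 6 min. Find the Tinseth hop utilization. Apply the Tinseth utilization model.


U = 1.65·0.000125^(GP/1000) · (1 − e^(−0.04·t))/4.15
bigness = 1.65·0.000125^(78/1000) = 0.8185
boil_factor = (1 − e^(−0.04·6))/4.15 = 0.0514
U = 0.8185 · 0.0514

0.0421


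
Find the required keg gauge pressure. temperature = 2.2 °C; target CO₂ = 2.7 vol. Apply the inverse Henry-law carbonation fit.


psi = vols/(0.01821 + 0.09011·e^(−0.04·T)) − 14.695
psi = 2.7/(0.01821 + 0.09011·e^(−0.04·2.2)) − 14.695

12.1095 psi


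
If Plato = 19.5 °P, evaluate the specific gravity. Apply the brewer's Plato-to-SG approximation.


SG = 259/(259 − P)
SG = 259/(259 − 19.5)

1.0814


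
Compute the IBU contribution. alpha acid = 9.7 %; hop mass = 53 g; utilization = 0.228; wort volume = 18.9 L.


IBU = (α/100)·mass·U·1000 / V
IBU = (9.7/100)·53·0.228·1000 / 18.9

62.0184 IBU


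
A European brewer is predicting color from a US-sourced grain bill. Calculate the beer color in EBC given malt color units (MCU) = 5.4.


SRM = 1.4922·MCU^0.6859;  EBC = SRM·1.97
SRM = 1.4922·5.4^0.6859 = 4.7443
EBC = 4.7443·1.97

9.3464 EBC


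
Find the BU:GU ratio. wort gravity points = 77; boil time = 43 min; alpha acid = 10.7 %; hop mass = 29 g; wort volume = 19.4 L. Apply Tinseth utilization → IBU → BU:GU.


U = 1.65·0.000125^(GP/1000)·(1−e^(−0.04t))/4.15;  IBU = (α/100)·m·U·1000/V;  BU:GU = IBU/GP
U = 1.65·0.000125^(77/1000)·(1−e^(−0.04·43))/4.15 = 0.1634
IBU = (10.7/100)·29·0.1634·1000/19.4 = 26.1328
BU:GU = 26.1328/77

0.3394


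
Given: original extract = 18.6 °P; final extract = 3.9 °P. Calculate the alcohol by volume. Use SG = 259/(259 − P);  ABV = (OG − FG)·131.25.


OG = 259/(259 − 18.6) = 1.0774
FG = 259/(259 − 3.9) = 1.0153
ABV = (1.0774 − 1.0153)·131.25

8.1484 % ABV


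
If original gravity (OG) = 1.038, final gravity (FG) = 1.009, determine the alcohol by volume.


ABV = (OG − FG) · 131.25
ABV = (1.038 − 1.009) · 131.25

3.8063 % ABV


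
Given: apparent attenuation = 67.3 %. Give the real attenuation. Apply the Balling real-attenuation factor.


RA = AA · 0.8192
RA = 67.3 · 0.8192

55.1322 %


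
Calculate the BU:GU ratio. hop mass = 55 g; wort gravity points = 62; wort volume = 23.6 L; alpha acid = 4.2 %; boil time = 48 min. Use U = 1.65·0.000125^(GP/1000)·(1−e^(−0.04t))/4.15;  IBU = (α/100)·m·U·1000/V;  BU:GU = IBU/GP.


U = 1.65·0.000125^(62/1000)·(1−e^(−0.04·48))/4.15 = 0.1944
IBU = (4.2/100)·55·0.1944·1000/23.6 = 19.0236
BU:GU = 19.0236/62

0.3068


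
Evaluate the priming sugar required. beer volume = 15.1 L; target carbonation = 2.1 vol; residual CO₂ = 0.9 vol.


sugar = (target − residual)·4.0·V
sugar = (2.1 − 0.9)·4.0·15.1

72.4800 g


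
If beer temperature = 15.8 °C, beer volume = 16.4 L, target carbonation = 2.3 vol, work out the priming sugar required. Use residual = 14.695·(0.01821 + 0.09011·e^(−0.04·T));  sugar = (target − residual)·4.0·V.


residual = 14.695·(0.01821 + 0.09011·e^(−0.04·15.8)) = 0.9714
sugar = (2.3 − 0.9714)·4.0·16.4

87.1544 g


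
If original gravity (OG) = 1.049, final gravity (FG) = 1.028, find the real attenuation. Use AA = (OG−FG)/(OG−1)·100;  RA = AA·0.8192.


AA = (1.049 − 1.028)/(1.049 − 1)·100 = 42.8571
RA = 42.8571·0.8192

35.1086 %


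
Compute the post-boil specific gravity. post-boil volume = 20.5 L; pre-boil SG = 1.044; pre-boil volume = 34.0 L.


SG_post = 1 + (SG_pre − 1)·V_pre/V_post
pts_pre = (1.044 − 1)·1000 = 44.0000
pts_post = 44.0000·34.0/20.5 = 72.9756
SG_post = 1 + 72.9756/1000

1.0730


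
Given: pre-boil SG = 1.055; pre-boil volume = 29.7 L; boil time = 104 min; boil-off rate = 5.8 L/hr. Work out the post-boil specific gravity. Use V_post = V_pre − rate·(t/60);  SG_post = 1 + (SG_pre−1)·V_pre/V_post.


V_post = 29.7 − 5.8·(104/60) = 19.6467
SG_post = 1 + (1.055 − 1)·29.7/19.6467

1.0831


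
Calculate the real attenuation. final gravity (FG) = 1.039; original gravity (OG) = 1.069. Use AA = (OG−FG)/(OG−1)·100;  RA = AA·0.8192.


AA = (1.069 − 1.039)/(1.069 − 1)·100 = 43.4783
RA = 43.4783·0.8192

35.6174 %


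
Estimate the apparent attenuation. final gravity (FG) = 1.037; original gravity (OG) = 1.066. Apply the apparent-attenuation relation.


AA = (OG − FG)/(OG − 1) · 100
AA = (1.066 − 1.037)/(1.066 − 1) · 100

43.9394 %


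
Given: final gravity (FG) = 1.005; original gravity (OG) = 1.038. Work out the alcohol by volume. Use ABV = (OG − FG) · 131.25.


ABV = (1.038 − 1.005) · 131.25

4.3313 % ABV


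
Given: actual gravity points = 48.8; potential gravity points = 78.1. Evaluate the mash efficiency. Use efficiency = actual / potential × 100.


efficiency = 48.8 / 78.1 × 100

62.4840 %


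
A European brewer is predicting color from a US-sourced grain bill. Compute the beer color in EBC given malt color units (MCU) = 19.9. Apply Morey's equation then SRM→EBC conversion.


SRM = 1.4922·MCU^0.6859;  EBC = SRM·1.97
SRM = 1.4922·19.9^0.6859 = 11.6067
EBC = 11.6067·1.97

22.8653 EBC


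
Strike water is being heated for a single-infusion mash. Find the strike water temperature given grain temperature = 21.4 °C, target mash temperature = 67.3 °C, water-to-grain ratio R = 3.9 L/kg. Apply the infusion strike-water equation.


T_strike = (0.41/R)·(T_mash − T_grain) + T_mash
T_strike = (0.41/3.9)·(67.3 − 21.4) + 67.3

72.1254 °C


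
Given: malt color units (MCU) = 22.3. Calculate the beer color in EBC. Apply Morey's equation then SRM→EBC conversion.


SRM = 1.4922·MCU^0.6859;  EBC = SRM·1.97
SRM = 1.4922·22.3^0.6859 = 12.5496
EBC = 12.5496·1.97

24.7227 EBC


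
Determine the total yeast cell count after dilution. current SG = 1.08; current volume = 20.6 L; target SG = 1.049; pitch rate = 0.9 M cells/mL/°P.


V_w = V·((SG_c−1)/(SG_t−1)−1);  °P = 259 − 259/SG_t;  cells = rate·(V+V_w)·°P
V_w = 20.6·((1.08−1)/(1.049−1)−1) = 13.0327
V_final = 20.6 + 13.0327 = 33.6327
°P = 259 − 259/1.049 = 12.0982
cells = 0.9·33.6327·12.0982

366.2048 billion cells


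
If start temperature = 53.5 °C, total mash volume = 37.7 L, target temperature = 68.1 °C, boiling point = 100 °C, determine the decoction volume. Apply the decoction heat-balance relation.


V_dec = V_total·(T_target − T_start)/(T_boil − T_start)
V_dec = 37.7·(68.1 − 53.5)/(100 − 53.5)

11.8370 L


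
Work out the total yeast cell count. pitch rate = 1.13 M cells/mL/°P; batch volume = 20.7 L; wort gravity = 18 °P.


cells (billions) = rate · V_L · °P
cells = 1.13 · 20.7 · 18

421.0380 billion cells


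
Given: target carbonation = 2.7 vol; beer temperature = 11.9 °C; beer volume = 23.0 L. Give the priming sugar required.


residual = 14.695·(0.01821 + 0.09011·e^(−0.04·T));  sugar = (target − residual)·4.0·V
residual = 14.695·(0.01821 + 0.09011·e^(−0.04·11.9)) = 1.0903
sugar = (2.7 − 1.0903)·4.0·23.0

148.0968 g


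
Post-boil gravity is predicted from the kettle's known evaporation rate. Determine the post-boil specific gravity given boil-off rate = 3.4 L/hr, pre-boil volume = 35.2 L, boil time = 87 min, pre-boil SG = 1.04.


V_post = V_pre − rate·(t/60);  SG_post = 1 + (SG_pre−1)·V_pre/V_post
V_post = 35.2 − 3.4·(87/60) = 30.2700
SG_post = 1 + (1.04 − 1)·35.2/30.2700

1.0465


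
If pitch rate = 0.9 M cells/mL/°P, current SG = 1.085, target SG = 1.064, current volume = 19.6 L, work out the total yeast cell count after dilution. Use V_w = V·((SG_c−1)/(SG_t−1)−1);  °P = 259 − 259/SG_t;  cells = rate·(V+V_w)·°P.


V_w = 19.6·((1.085−1)/(1.064−1)−1) = 6.4312
V_final = 19.6 + 6.4312 = 26.0312
°P = 259 − 259/1.064 = 15.5789
cells = 0.9·26.0312·15.5789

364.9855 billion cells


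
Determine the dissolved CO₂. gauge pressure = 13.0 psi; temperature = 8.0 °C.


vols = (P + 14.695)·(0.01821 + 0.09011·e^(−0.04·T))
vols = (13.0 + 14.695)·(0.01821 + 0.09011·e^(−0.04·8.0))

2.3165 volumes


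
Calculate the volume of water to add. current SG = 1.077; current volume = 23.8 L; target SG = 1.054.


V_water = V·((SG_curr − 1)/(SG_target − 1) − 1)
V_water = 23.8·((1.077 − 1)/(1.054 − 1) − 1)

10.1370 L


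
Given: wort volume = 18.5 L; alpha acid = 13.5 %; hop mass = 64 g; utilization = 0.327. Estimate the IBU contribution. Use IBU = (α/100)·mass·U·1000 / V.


IBU = (13.5/100)·64·0.327·1000 / 18.5

152.7178 IBU


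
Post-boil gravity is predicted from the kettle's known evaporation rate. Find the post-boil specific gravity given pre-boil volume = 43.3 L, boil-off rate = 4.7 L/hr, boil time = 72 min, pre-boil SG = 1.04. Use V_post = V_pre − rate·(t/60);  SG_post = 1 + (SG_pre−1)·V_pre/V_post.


V_post = 43.3 − 4.7·(72/60) = 37.6600
SG_post = 1 + (1.04 − 1)·43.3/37.6600

1.0460


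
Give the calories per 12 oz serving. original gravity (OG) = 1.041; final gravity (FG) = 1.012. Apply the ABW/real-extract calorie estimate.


ABW = (OG−FG)·131.25·0.79/FG;  °P = 259 − 259/SG (for OG→OE and FG→AE);  RE = 0.1808·OE + 0.8192·AE;  Cal = (6.9·ABW + 4·(RE−0.1))·FG·3.55
ABW = (1.041 − 1.012)·131.25·0.79/1.012 = 2.9713
OE = 259 − 259/1.041 = 10.2008 °P
AE = 259 − 259/1.012 = 3.0711 °P
RE = 0.1808·10.2008 + 0.8192·3.0711 = 4.3602 °P
Cal = (6.9·2.9713 + 4·(4.3602−0.1))·1.012·3.55

134.8755 kcal


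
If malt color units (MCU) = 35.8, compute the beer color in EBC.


SRM = 1.4922·MCU^0.6859;  EBC = SRM·1.97
SRM = 1.4922·35.8^0.6859 = 17.3634
EBC = 17.3634·1.97

34.2059 EBC


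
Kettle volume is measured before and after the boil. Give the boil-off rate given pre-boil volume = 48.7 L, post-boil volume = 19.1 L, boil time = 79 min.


rate = (V_pre − V_post) / (t_min/60)
rate = (48.7 − 19.1) / (79/60)

22.4810 L/hr


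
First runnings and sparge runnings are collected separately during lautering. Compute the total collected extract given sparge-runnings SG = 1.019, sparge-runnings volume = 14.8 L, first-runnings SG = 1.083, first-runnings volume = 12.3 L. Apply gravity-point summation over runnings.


total = Σ (SG_i − 1)·1000·V_i
first = (1.083 − 1)·1000·12.3 = 1020.9000
sparge = (1.019 − 1)·1000·14.8 = 281.2000
total = 1020.9000 + 281.2000

1302.1000 gravity·L


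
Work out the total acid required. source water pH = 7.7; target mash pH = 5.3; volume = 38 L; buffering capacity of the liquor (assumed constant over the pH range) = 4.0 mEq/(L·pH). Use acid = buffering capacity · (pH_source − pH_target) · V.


acid = 4.0 · (7.7 − 5.3) · 38

364.8000 mEq


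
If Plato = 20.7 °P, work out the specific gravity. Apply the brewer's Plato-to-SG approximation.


SG = 259/(259 − P)
SG = 259/(259 − 20.7)

1.0869


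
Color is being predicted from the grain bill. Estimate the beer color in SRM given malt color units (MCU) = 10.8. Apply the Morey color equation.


SRM = 1.4922 · MCU^0.6859
SRM = 1.4922 · 10.8^0.6859

7.6322 SRM


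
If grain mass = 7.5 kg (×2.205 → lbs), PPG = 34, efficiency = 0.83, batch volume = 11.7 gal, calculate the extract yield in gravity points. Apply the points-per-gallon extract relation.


points = lbs × PPG × eff / vol
lbs = 7.5 × 2.205 = 16.5375
points = 16.5375 × 34 × 0.83 / 11.7

39.8879 points


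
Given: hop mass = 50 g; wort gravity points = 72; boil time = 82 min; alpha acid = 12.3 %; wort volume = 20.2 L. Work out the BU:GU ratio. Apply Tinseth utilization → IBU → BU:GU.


U = 1.65·0.000125^(GP/1000)·(1−e^(−0.04t))/4.15;  IBU = (α/100)·m·U·1000/V;  BU:GU = IBU/GP
U = 1.65·0.000125^(72/1000)·(1−e^(−0.04·82))/4.15 = 0.2003
IBU = (12.3/100)·50·0.2003·1000/20.2 = 60.9930
BU:GU = 60.9930/72

0.8471


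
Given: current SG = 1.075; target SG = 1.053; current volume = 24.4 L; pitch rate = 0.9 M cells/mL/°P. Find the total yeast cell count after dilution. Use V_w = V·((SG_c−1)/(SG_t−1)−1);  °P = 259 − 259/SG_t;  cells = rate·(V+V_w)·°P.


V_w = 24.4·((1.075−1)/(1.053−1)−1) = 10.1283
V_final = 24.4 + 10.1283 = 34.5283
°P = 259 − 259/1.053 = 13.0361
cells = 0.9·34.5283·13.0361

405.1026 billion cells


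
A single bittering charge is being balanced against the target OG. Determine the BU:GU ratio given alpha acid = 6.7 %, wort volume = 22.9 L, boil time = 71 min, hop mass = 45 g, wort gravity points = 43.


U = 1.65·0.000125^(GP/1000)·(1−e^(−0.04t))/4.15;  IBU = (α/100)·m·U·1000/V;  BU:GU = IBU/GP
U = 1.65·0.000125^(43/1000)·(1−e^(−0.04·71))/4.15 = 0.2544
IBU = (6.7/100)·45·0.2544·1000/22.9 = 33.4896
BU:GU = 33.4896/43

0.7788


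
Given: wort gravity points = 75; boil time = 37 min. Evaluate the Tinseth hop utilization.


U = 1.65·0.000125^(GP/1000) · (1 − e^(−0.04·t))/4.15
bigness = 1.65·0.000125^(75/1000) = 0.8409
boil_factor = (1 − e^(−0.04·37))/4.15 = 0.1861
U = 0.8409 · 0.1861

0.1565


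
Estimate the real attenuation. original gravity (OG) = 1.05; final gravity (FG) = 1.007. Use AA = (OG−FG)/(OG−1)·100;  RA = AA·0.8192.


AA = (1.05 − 1.007)/(1.05 − 1)·100 = 86.0000
RA = 86.0000·0.8192

70.4512 %


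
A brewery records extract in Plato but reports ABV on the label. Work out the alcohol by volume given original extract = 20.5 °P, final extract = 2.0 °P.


SG = 259/(259 − P);  ABV = (OG − FG)·131.25
OG = 259/(259 − 20.5) = 1.0860
FG = 259/(259 − 2.0) = 1.0078
ABV = (1.0860 − 1.0078)·131.25

10.2600 % ABV


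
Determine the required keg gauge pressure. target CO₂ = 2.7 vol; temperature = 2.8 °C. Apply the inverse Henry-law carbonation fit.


psi = vols/(0.01821 + 0.09011·e^(−0.04·T)) − 14.695
psi = 2.7/(0.01821 + 0.09011·e^(−0.04·2.8)) − 14.695

12.6406 psi


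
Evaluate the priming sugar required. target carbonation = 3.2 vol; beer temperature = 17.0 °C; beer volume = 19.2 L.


residual = 14.695·(0.01821 + 0.09011·e^(−0.04·T));  sugar = (target − residual)·4.0·V
residual = 14.695·(0.01821 + 0.09011·e^(−0.04·17.0)) = 0.9384
sugar = (3.2 − 0.9384)·4.0·19.2

173.6877 g


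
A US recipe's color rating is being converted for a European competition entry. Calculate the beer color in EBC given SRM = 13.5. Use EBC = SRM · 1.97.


EBC = 13.5 · 1.97

26.5950 EBC


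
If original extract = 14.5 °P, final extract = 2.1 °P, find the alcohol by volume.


SG = 259/(259 − P);  ABV = (OG − FG)·131.25
OG = 259/(259 − 14.5) = 1.0593
FG = 259/(259 − 2.1) = 1.0082
ABV = (1.0593 − 1.0082)·131.25

6.7109 % ABV


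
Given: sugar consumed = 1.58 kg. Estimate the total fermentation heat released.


Q = m_sugar · 590 kJ/kg
Q = 1.58 · 590

932.2000 kJ


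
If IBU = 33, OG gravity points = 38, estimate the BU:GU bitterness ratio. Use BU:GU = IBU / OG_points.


BU:GU = 33 / 38

0.8684


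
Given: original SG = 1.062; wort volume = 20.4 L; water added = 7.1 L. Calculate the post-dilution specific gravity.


SG_new = 1 + (SG_old − 1)·V_old/(V_old + V_water)
pts = (1.062 − 1)·1000·20.4/(20.4 + 7.1) = 45.9927
SG_new = 1 + 45.9927/1000

1.0460


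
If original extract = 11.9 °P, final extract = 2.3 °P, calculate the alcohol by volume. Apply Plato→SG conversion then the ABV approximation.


SG = 259/(259 − P);  ABV = (OG − FG)·131.25
OG = 259/(259 − 11.9) = 1.0482
FG = 259/(259 − 2.3) = 1.0090
ABV = (1.0482 − 1.0090)·131.25

5.1448 % ABV


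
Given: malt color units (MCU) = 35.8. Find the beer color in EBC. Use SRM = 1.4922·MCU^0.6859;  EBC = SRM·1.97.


SRM = 1.4922·35.8^0.6859 = 17.3634
EBC = 17.3634·1.97

34.2059 EBC


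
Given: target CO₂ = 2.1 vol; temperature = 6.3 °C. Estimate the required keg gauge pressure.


psi = vols/(0.01821 + 0.09011·e^(−0.04·T)) − 14.695
psi = 2.1/(0.01821 + 0.09011·e^(−0.04·6.3)) − 14.695

9.1017 psi


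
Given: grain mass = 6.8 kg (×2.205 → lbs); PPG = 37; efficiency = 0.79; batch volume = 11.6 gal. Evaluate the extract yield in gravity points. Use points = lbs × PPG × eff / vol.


lbs = 6.8 × 2.205 = 14.9940
points = 14.9940 × 37 × 0.79 / 11.6

37.7823 points


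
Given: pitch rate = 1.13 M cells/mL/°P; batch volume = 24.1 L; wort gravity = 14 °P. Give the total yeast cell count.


cells (billions) = rate · V_L · °P
cells = 1.13 · 24.1 · 14

381.2620 billion cells


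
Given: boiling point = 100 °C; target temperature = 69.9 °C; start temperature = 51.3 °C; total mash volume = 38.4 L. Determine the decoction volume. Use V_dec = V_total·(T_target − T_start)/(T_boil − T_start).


V_dec = 38.4·(69.9 − 51.3)/(100 − 51.3)

14.6661 L


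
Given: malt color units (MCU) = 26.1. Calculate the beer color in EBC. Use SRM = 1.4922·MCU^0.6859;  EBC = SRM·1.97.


SRM = 1.4922·26.1^0.6859 = 13.9798
EBC = 13.9798·1.97

27.5402 EBC


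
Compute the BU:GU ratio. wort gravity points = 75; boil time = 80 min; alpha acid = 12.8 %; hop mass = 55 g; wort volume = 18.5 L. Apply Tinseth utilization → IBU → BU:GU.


U = 1.65·0.000125^(GP/1000)·(1−e^(−0.04t))/4.15;  IBU = (α/100)·m·U·1000/V;  BU:GU = IBU/GP
U = 1.65·0.000125^(75/1000)·(1−e^(−0.04·80))/4.15 = 0.1944
IBU = (12.8/100)·55·0.1944·1000/18.5 = 73.9659
BU:GU = 73.9659/75

0.9862


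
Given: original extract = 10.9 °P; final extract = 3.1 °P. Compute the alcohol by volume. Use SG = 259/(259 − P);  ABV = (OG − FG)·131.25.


OG = 259/(259 − 10.9) = 1.0439
FG = 259/(259 − 3.1) = 1.0121
ABV = (1.0439 − 1.0121)·131.25

4.1763 % ABV


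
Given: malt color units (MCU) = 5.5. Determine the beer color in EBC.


SRM = 1.4922·MCU^0.6859;  EBC = SRM·1.97
SRM = 1.4922·5.5^0.6859 = 4.8044
EBC = 4.8044·1.97

9.4647 EBC


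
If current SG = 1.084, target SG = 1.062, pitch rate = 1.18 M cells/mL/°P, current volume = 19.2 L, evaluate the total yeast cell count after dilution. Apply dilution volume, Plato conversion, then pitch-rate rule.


V_w = V·((SG_c−1)/(SG_t−1)−1);  °P = 259 − 259/SG_t;  cells = rate·(V+V_w)·°P
V_w = 19.2·((1.084−1)/(1.062−1)−1) = 6.8129
V_final = 19.2 + 6.8129 = 26.0129
°P = 259 − 259/1.062 = 15.1205
cells = 1.18·26.0129·15.1205

464.1280 billion cells


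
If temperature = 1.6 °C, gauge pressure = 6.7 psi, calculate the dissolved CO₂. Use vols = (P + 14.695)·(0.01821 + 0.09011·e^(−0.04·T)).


vols = (6.7 + 14.695)·(0.01821 + 0.09011·e^(−0.04·1.6))

2.1980 volumes


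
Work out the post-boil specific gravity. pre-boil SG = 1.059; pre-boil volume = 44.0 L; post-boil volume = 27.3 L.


SG_post = 1 + (SG_pre − 1)·V_pre/V_post
pts_pre = (1.059 − 1)·1000 = 59.0000
pts_post = 59.0000·44.0/27.3 = 95.0916
SG_post = 1 + 95.0916/1000

1.0951


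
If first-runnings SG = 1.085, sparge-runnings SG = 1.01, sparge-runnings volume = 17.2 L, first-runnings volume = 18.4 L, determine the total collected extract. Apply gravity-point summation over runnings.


total = Σ (SG_i − 1)·1000·V_i
first = (1.085 − 1)·1000·18.4 = 1564.0000
sparge = (1.01 − 1)·1000·17.2 = 172.0000
total = 1564.0000 + 172.0000

1736.0000 gravity·L


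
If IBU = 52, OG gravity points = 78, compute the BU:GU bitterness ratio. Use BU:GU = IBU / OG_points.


BU:GU = 52 / 78

0.6667


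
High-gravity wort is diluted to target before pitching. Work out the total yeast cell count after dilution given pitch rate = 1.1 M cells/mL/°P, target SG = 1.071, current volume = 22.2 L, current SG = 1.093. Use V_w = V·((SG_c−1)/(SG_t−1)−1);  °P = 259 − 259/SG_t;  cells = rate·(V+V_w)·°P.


V_w = 22.2·((1.093−1)/(1.071−1)−1) = 6.8789
V_final = 22.2 + 6.8789 = 29.0789
°P = 259 − 259/1.071 = 17.1699
cells = 1.1·29.0789·17.1699

549.2106 billion cells


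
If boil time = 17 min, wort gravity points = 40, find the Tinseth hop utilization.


U = 1.65·0.000125^(GP/1000) · (1 − e^(−0.04·t))/4.15
bigness = 1.65·0.000125^(40/1000) = 1.1518
boil_factor = (1 − e^(−0.04·17))/4.15 = 0.1189
U = 1.1518 · 0.1189

0.1369


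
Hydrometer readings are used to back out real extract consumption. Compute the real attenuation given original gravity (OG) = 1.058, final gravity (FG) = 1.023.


AA = (OG−FG)/(OG−1)·100;  RA = AA·0.8192
AA = (1.058 − 1.023)/(1.058 − 1)·100 = 60.3448
RA = 60.3448·0.8192

49.4345 %


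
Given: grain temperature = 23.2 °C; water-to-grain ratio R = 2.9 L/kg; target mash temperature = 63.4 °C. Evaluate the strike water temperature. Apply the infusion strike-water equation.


T_strike = (0.41/R)·(T_mash − T_grain) + T_mash
T_strike = (0.41/2.9)·(63.4 − 23.2) + 63.4

69.0834 °C


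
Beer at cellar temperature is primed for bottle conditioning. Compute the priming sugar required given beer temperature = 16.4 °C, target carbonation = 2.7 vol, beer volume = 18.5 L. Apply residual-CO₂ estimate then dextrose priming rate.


residual = 14.695·(0.01821 + 0.09011·e^(−0.04·T));  sugar = (target − residual)·4.0·V
residual = 14.695·(0.01821 + 0.09011·e^(−0.04·16.4)) = 0.9547
sugar = (2.7 − 0.9547)·4.0·18.5

129.1495 g


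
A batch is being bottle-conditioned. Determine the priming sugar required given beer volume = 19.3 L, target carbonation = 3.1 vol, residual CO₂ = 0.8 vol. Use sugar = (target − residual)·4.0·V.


sugar = (3.1 − 0.8)·4.0·19.3

177.5600 g


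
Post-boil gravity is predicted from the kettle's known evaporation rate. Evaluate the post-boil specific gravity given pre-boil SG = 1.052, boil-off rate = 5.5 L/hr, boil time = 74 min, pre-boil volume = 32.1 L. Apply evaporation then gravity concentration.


V_post = V_pre − rate·(t/60);  SG_post = 1 + (SG_pre−1)·V_pre/V_post
V_post = 32.1 − 5.5·(74/60) = 25.3167
SG_post = 1 + (1.052 − 1)·32.1/25.3167

1.0659


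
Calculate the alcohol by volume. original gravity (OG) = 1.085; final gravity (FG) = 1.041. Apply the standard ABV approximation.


ABV = (OG − FG) · 131.25
ABV = (1.085 − 1.041) · 131.25

5.7750 % ABV


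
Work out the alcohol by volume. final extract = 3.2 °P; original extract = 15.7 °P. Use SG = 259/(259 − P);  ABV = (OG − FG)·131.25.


OG = 259/(259 − 15.7) = 1.0645
FG = 259/(259 − 3.2) = 1.0125
ABV = (1.0645 − 1.0125)·131.25

6.8276 % ABV


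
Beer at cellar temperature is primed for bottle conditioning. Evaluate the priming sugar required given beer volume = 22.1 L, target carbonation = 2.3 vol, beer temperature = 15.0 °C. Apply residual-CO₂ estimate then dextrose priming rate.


residual = 14.695·(0.01821 + 0.09011·e^(−0.04·T));  sugar = (target − residual)·4.0·V
residual = 14.695·(0.01821 + 0.09011·e^(−0.04·15.0)) = 0.9943
sugar = (2.3 − 0.9943)·4.0·22.1

115.4227 g


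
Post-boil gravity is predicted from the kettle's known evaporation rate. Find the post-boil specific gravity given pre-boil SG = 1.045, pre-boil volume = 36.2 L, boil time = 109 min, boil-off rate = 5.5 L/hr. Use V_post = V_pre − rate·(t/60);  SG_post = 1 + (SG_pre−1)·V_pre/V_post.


V_post = 36.2 − 5.5·(109/60) = 26.2083
SG_post = 1 + (1.045 − 1)·36.2/26.2083

1.0622


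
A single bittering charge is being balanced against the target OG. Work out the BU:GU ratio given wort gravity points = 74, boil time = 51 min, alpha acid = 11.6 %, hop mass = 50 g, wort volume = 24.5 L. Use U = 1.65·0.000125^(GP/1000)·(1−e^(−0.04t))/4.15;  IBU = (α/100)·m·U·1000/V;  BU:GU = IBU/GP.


U = 1.65·0.000125^(74/1000)·(1−e^(−0.04·51))/4.15 = 0.1779
IBU = (11.6/100)·50·0.1779·1000/24.5 = 42.1089
BU:GU = 42.1089/74

0.5690


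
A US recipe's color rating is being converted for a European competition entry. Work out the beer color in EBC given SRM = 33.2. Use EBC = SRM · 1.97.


EBC = 33.2 · 1.97

65.4040 EBC


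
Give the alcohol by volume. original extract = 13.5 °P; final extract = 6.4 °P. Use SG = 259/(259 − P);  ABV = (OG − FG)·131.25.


OG = 259/(259 − 13.5) = 1.0550
FG = 259/(259 − 6.4) = 1.0253
ABV = (1.0550 − 1.0253)·131.25

3.8920 % ABV


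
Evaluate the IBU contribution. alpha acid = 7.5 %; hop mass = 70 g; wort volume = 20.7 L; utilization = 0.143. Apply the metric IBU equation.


IBU = (α/100)·mass·U·1000 / V
IBU = (7.5/100)·70·0.143·1000 / 20.7

36.2681 IBU


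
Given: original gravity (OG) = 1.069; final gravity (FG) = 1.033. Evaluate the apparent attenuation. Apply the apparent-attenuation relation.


AA = (OG − FG)/(OG − 1) · 100
AA = (1.069 − 1.033)/(1.069 − 1) · 100

52.1739 %


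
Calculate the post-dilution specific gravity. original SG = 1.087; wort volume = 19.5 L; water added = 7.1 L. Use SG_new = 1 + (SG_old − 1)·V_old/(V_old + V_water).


pts = (1.087 − 1)·1000·19.5/(19.5 + 7.1) = 63.7782
SG_new = 1 + 63.7782/1000

1.0638


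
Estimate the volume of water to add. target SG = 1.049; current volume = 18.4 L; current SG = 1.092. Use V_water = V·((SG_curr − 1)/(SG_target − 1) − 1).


V_water = 18.4·((1.092 − 1)/(1.049 − 1) − 1)

16.1469 L


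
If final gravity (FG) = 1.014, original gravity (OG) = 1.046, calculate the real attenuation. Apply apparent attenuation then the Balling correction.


AA = (OG−FG)/(OG−1)·100;  RA = AA·0.8192
AA = (1.046 − 1.014)/(1.046 − 1)·100 = 69.5652
RA = 69.5652·0.8192

56.9878 %


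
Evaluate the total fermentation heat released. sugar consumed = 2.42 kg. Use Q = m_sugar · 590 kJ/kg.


Q = 2.42 · 590

1427.8000 kJ
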